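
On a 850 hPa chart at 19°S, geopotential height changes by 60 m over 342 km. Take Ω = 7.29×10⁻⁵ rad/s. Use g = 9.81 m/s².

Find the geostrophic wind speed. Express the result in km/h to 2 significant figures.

Coriolis parameter at 19°S:
f = 2Ω sin φ = 2 × 7.29×10⁻⁵ × sin 19° = 4.75×10⁻⁵ s⁻¹
Height gradient: |∂Z/∂n| = 60 m / 342000 m = 1.75×10⁻⁴
On a pressure surface, geostrophic balance gives V_g = (g/f)|∂Z/∂n|:
V_g = 9.81 × 1.75×10⁻⁴ / 4.75×10⁻⁵ = 36.3 m/s
Converting: 36.3 m/s × 3.6 = 130 km/h

130 km/h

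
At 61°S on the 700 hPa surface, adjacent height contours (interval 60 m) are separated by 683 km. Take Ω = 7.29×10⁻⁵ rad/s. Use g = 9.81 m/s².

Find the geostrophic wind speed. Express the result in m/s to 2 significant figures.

Coriolis parameter at 61°S:
f = 2Ω sin φ = 2 × 7.29×10⁻⁵ × sin 61° = 1.28×10⁻⁴ s⁻¹
Height gradient: |∂Z/∂n| = 60 m / 683000 m = 8.78×10⁻⁵
On a pressure surface, geostrophic balance gives V_g = (g/f)|∂Z/∂n|:
V_g = 9.81 × 8.78×10⁻⁵ / 1.28×10⁻⁴ = 6.76 m/s

6.8 m/s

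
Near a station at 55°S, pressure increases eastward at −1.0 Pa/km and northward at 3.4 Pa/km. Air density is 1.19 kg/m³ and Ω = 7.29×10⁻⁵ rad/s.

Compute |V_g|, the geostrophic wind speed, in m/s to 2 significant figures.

Coriolis parameter at 55°S:
f = 2Ω sin φ = 2 × 7.29×10⁻⁵ × sin 55° = 1.19×10⁻⁴ s⁻¹
In the Southern Hemisphere f is negative: f = −1.19×10⁻⁴ s⁻¹.
Component geostrophic relations (x east, y north):
u_g = −(1/(fρ)) ∂P/∂y,  v_g = (1/(fρ)) ∂P/∂x
u_g = −(3.4×10⁻³)/(−1.19×10⁻⁴ × 1.19) = 23.9 m/s;  v_g = (−1.0×10⁻³)/(−1.19×10⁻⁴ × 1.19) = 7.04 m/s
|V_g| = √(u_g² + v_g²) = 24.9 m/s

25 m/s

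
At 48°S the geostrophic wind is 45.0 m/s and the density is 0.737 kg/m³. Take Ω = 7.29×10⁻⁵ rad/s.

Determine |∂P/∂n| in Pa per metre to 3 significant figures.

3.59×10⁻³ Pa/m

Coriolis parameter at 48°S:
f = 2Ω sin φ = 2 × 7.29×10⁻⁵ × sin 48° = 1.08×10⁻⁴ s⁻¹
Geostrophic balance rearranged: |∂P/∂n| = f ρ V_g
|∂P/∂n| = 1.08×10⁻⁴ × 0.737 × 45.0 = 3.59×10⁻³ Pa/m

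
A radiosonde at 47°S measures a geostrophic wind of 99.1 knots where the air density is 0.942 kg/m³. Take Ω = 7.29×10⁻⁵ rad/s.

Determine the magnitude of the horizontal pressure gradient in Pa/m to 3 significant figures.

Coriolis parameter at 47°S:
f = 2Ω sin φ = 2 × 7.29×10⁻⁵ × sin 47° = 1.07×10⁻⁴ s⁻¹
Wind speed in SI: 99.1 knots = 51.0 m/s
Geostrophic balance rearranged: |∂P/∂n| = f ρ V_g
|∂P/∂n| = 1.07×10⁻⁴ × 0.942 × 51.0 = 5.12×10⁻³ Pa/m

5.12×10⁻³ Pa/m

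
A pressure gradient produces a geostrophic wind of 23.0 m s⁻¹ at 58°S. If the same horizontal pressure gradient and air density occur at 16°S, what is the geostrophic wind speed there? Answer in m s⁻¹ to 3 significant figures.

70.8 m s⁻¹

With the same pressure gradient and density, V_g ∝ 1/f ∝ 1/sin φ.
V₂ = V₁ · sin φ₁ / sin φ₂ = 23.0 × sin 58° / sin 16°
V₂ = 23.0 × 0.8480/0.2756 = 70.8 m s⁻¹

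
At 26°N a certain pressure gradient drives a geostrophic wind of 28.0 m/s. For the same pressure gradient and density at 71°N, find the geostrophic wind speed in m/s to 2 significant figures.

13 m/s

With the same pressure gradient and density, V_g ∝ 1/f ∝ 1/sin φ.
V₂ = V₁ · sin φ₁ / sin φ₂ = 28.0 × sin 26° / sin 71°
V₂ = 28.0 × 0.4384/0.9455 = 13 m/s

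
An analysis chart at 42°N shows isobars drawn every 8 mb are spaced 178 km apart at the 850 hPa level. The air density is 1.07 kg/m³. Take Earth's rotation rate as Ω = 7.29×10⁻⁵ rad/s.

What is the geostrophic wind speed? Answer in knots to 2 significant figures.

84 knots

Coriolis parameter at 42°N:
f = 2Ω sin φ = 2 × 7.29×10⁻⁵ × sin 42° = 9.76×10⁻⁵ s⁻¹
Pressure gradient: |∂P/∂n| = 800 Pa / 178000 m = 4.49×10⁻³ Pa/m
Geostrophic balance (pressure-gradient force = Coriolis force):
V_g = (1/(fρ)) |∂P/∂n| = 4.49×10⁻³ / (9.76×10⁻⁵ × 1.07) = 43.1 m/s
Converting: 43.1 m/s × 1.944 = 84 knots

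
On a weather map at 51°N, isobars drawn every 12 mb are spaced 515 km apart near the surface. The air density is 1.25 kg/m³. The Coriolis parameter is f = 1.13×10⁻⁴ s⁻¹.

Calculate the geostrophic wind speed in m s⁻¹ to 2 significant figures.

16 m s⁻¹

Pressure gradient: |∂P/∂n| = 1200 Pa / 515000 m = 2.33×10⁻³ Pa/m
Geostrophic balance (pressure-gradient force = Coriolis force):
V_g = (1/(fρ)) |∂P/∂n| = 2.33×10⁻³ / (1.13×10⁻⁴ × 1.25) = 16.5 m/s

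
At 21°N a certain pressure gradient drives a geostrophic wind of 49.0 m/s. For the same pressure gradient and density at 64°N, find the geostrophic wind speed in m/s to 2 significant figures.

With the same pressure gradient and density, V_g ∝ 1/f ∝ 1/sin φ.
V₂ = V₁ · sin φ₁ / sin φ₂ = 49.0 × sin 21° / sin 64°
V₂ = 49.0 × 0.3584/0.8988 = 20 m/s

20 m/s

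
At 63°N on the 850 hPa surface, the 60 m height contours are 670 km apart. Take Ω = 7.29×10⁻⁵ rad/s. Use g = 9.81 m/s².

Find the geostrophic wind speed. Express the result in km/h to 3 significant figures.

Coriolis parameter at 63°N:
f = 2Ω sin φ = 2 × 7.29×10⁻⁵ × sin 63° = 1.30×10⁻⁴ s⁻¹
Height gradient: |∂Z/∂n| = 60 m / 670000 m = 8.96×10⁻⁵
On a pressure surface, geostrophic balance gives V_g = (g/f)|∂Z/∂n|:
V_g = 9.81 × 8.96×10⁻⁵ / 1.30×10⁻⁴ = 6.76 m/s
Converting: 6.76 m/s × 3.6 = 24.3 km/h

24.3 km/h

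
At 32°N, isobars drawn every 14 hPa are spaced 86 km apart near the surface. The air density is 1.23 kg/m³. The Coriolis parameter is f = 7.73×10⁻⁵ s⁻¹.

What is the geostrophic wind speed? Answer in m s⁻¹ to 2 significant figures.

Pressure gradient: |∂P/∂n| = 1400 Pa / 86000 m = 1.63×10⁻² Pa/m
Geostrophic balance (pressure-gradient force = Coriolis force):
V_g = (1/(fρ)) |∂P/∂n| = 1.63×10⁻² / (7.73×10⁻⁵ × 1.23) = 171 m/s

170 m s⁻¹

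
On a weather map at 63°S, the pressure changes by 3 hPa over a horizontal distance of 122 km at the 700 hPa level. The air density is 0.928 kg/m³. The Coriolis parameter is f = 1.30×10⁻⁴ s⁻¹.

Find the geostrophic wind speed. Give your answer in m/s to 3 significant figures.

20.4 m/s

Pressure gradient: |∂P/∂n| = 300 Pa / 122000 m = 2.46×10⁻³ Pa/m
Geostrophic balance (pressure-gradient force = Coriolis force):
V_g = (1/(fρ)) |∂P/∂n| = 2.46×10⁻³ / (1.30×10⁻⁴ × 0.928) = 20.4 m/s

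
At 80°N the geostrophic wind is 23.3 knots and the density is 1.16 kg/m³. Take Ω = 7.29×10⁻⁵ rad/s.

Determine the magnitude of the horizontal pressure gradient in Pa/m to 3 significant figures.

2.00×10⁻³ Pa/m

Coriolis parameter at 80°N:
f = 2Ω sin φ = 2 × 7.29×10⁻⁵ × sin 80° = 1.44×10⁻⁴ s⁻¹
Wind speed in SI: 23.3 knots = 12.0 m/s
Geostrophic balance rearranged: |∂P/∂n| = f ρ V_g
|∂P/∂n| = 1.44×10⁻⁴ × 1.16 × 12.0 = 2.00×10⁻³ Pa/m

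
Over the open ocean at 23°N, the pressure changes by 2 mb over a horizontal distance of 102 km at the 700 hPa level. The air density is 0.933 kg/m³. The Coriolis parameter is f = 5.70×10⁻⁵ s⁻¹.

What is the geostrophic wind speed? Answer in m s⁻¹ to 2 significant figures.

Pressure gradient: |∂P/∂n| = 200 Pa / 102000 m = 1.96×10⁻³ Pa/m
Geostrophic balance (pressure-gradient force = Coriolis force):
V_g = (1/(fρ)) |∂P/∂n| = 1.96×10⁻³ / (5.70×10⁻⁵ × 0.933) = 36.9 m/s

37 m s⁻¹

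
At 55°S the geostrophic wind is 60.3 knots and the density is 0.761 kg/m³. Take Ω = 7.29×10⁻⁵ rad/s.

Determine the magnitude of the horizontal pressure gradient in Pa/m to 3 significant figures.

2.82×10⁻³ Pa/m

Coriolis parameter at 55°S:
f = 2Ω sin φ = 2 × 7.29×10⁻⁵ × sin 55° = 1.19×10⁻⁴ s⁻¹
Wind speed in SI: 60.3 knots = 31.0 m/s
Geostrophic balance rearranged: |∂P/∂n| = f ρ V_g
|∂P/∂n| = 1.19×10⁻⁴ × 0.761 × 31.0 = 2.82×10⁻³ Pa/m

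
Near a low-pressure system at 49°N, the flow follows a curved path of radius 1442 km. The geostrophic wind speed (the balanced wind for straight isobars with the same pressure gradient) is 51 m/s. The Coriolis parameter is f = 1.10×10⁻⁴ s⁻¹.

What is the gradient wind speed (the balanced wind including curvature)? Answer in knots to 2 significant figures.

79 knots

Around a low, centrifugal force acts outward with Coriolis, so pressure-gradient force balances both:
(1/ρ)|∂P/∂n| = fV + V²/R  →  V² + fR·V − fR·V_g = 0
With fR = 1.10×10⁻⁴ × 1442×10³ m = 159 m/s:
V = [−fR + √((fR)² + 4 fR V_g)]/2 = [−159 + √(159² + 4×159×51)]/2 = 40.6 m/s
Subgeostrophic (V < V_g = 51 m/s), as expected around a low.
Converting: 40.6 m/s × 1.944 = 79 knots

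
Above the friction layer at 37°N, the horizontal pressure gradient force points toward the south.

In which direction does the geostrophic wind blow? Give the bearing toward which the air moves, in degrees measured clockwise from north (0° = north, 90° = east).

The pressure-gradient force points toward the south (bearing 180°).
Geostrophic balance: in the Northern Hemisphere the Coriolis force deflects motion to the right, so the geostrophic wind blows 90° to the right of the pressure-gradient force (low pressure on the left).
Rotating 180° by 90° clockwise gives 270° — the wind blows toward the west.

270°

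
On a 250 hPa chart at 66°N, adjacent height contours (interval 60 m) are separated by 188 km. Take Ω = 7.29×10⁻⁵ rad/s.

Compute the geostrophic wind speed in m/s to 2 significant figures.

24 m/s

Coriolis parameter at 66°N:
f = 2Ω sin φ = 2 × 7.29×10⁻⁵ × sin 66° = 1.33×10⁻⁴ s⁻¹
Height gradient: |∂Z/∂n| = 60 m / 188000 m = 3.19×10⁻⁴
On a pressure surface, geostrophic balance gives V_g = (g/f)|∂Z/∂n|:
V_g = 9.81 × 3.19×10⁻⁴ / 1.33×10⁻⁴ = 23.5 m/s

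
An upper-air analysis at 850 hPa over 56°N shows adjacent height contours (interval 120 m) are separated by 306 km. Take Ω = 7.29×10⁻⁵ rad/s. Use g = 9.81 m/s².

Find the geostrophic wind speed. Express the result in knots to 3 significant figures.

Coriolis parameter at 56°N:
f = 2Ω sin φ = 2 × 7.29×10⁻⁵ × sin 56° = 1.21×10⁻⁴ s⁻¹
Height gradient: |∂Z/∂n| = 120 m / 306000 m = 3.92×10⁻⁴
On a pressure surface, geostrophic balance gives V_g = (g/f)|∂Z/∂n|:
V_g = 9.81 × 3.92×10⁻⁴ / 1.21×10⁻⁴ = 31.8 m/s
Converting: 31.8 m/s × 1.944 = 61.9 knots

61.9 knots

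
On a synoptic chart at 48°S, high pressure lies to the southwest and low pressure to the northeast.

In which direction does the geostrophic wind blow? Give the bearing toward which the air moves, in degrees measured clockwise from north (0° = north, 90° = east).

The pressure-gradient force points toward the northeast (bearing 045°).
Geostrophic balance: in the Southern Hemisphere the Coriolis force deflects motion to the left, so the geostrophic wind blows 90° to the left of the pressure-gradient force (low pressure on the right).
Rotating 045° by 90° counterclockwise gives 315° — the wind blows toward the northwest.

315°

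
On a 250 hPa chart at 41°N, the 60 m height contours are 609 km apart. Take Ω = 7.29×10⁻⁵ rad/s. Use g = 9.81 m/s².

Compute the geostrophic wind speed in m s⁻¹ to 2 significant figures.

10 m s⁻¹

Coriolis parameter at 41°N:
f = 2Ω sin φ = 2 × 7.29×10⁻⁵ × sin 41° = 9.57×10⁻⁵ s⁻¹
Height gradient: |∂Z/∂n| = 60 m / 609000 m = 9.85×10⁻⁵
On a pressure surface, geostrophic balance gives V_g = (g/f)|∂Z/∂n|:
V_g = 9.81 × 9.85×10⁻⁵ / 9.57×10⁻⁵ = 10.1 m/s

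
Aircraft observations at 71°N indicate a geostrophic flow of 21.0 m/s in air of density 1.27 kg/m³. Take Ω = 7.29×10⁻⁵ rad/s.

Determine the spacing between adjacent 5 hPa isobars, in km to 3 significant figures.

136 km

Coriolis parameter at 71°N:
f = 2Ω sin φ = 2 × 7.29×10⁻⁵ × sin 71° = 1.38×10⁻⁴ s⁻¹
Geostrophic balance rearranged: |∂P/∂n| = f ρ V_g
|∂P/∂n| = 1.38×10⁻⁴ × 1.27 × 21.0 = 3.68×10⁻³ Pa/m
Isobar spacing: Δn = ΔP/|∂P/∂n| = 500 Pa / 3.68×10⁻³ Pa/m = 135994 m ≈ 136 km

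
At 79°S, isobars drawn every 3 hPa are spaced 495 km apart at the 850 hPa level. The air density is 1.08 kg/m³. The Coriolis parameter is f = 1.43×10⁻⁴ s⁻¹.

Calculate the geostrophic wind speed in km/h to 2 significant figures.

14 km/h

Pressure gradient: |∂P/∂n| = 300 Pa / 495000 m = 6.06×10⁻⁴ Pa/m
Geostrophic balance (pressure-gradient force = Coriolis force):
V_g = (1/(fρ)) |∂P/∂n| = 6.06×10⁻⁴ / (1.43×10⁻⁴ × 1.08) = 3.92 m/s
Converting: 3.92 m/s × 3.6 = 14 km/h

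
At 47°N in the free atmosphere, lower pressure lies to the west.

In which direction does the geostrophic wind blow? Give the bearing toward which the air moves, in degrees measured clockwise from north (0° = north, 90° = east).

000°

The pressure-gradient force points toward the west (bearing 270°).
Geostrophic balance: in the Northern Hemisphere the Coriolis force deflects motion to the right, so the geostrophic wind blows 90° to the right of the pressure-gradient force (low pressure on the left).
Rotating 270° by 90° clockwise gives 000° — the wind blows toward the north.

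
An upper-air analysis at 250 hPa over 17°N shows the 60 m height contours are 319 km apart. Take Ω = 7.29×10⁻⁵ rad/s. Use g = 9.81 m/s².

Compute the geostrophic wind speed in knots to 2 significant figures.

84 knots

Coriolis parameter at 17°N:
f = 2Ω sin φ = 2 × 7.29×10⁻⁵ × sin 17° = 4.26×10⁻⁵ s⁻¹
Height gradient: |∂Z/∂n| = 60 m / 319000 m = 1.88×10⁻⁴
On a pressure surface, geostrophic balance gives V_g = (g/f)|∂Z/∂n|:
V_g = 9.81 × 1.88×10⁻⁴ / 4.26×10⁻⁵ = 43.3 m/s
Converting: 43.3 m/s × 1.944 = 84 knots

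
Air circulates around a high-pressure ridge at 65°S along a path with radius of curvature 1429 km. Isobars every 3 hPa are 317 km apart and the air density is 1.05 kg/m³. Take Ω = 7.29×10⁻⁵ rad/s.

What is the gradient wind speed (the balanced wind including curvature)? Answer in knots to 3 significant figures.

13.8 knots

Coriolis parameter at 65°S:
f = 2Ω sin φ = 2 × 7.29×10⁻⁵ × sin 65° = 1.32×10⁻⁴ s⁻¹
Pressure gradient: |∂P/∂n| = 300 Pa / 317000 m = 9.46×10⁻⁴ Pa/m
Geostrophic speed: V_g = |∂P/∂n|/(fρ) = 9.46×10⁻⁴/(1.32×10⁻⁴ × 1.05) = 6.82 m/s
Around a high, pressure-gradient force acts outward with centrifugal, so Coriolis balances both:
fV = (1/ρ)|∂P/∂n| + V²/R  →  V² − fR·V + fR·V_g = 0
With fR = 1.32×10⁻⁴ × 1429×10³ m = 189 m/s:
V = [fR − √((fR)² − 4 fR V_g)]/2 = [189 − √(189² − 4×189×6.82)]/2 = 7.09 m/s
Supergeostrophic (V > V_g = 6.82 m/s), as expected around a high.
Converting: 7.09 m/s × 1.944 = 13.8 knots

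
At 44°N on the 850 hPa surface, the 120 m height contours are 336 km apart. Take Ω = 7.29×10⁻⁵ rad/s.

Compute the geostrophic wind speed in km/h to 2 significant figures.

120 km/h

Coriolis parameter at 44°N:
f = 2Ω sin φ = 2 × 7.29×10⁻⁵ × sin 44° = 1.01×10⁻⁴ s⁻¹
Height gradient: |∂Z/∂n| = 120 m / 336000 m = 3.57×10⁻⁴
On a pressure surface, geostrophic balance gives V_g = (g/f)|∂Z/∂n|:
V_g = 9.81 × 3.57×10⁻⁴ / 1.01×10⁻⁴ = 34.6 m/s
Converting: 34.6 m/s × 3.6 = 120 km/h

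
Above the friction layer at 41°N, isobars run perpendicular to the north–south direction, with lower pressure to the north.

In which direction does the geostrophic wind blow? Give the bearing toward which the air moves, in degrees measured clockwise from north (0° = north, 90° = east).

The pressure-gradient force points toward the north (bearing 000°).
Geostrophic balance: in the Northern Hemisphere the Coriolis force deflects motion to the right, so the geostrophic wind blows 90° to the right of the pressure-gradient force (low pressure on the left).
Rotating 000° by 90° clockwise gives 090° — the wind blows toward the east.

090°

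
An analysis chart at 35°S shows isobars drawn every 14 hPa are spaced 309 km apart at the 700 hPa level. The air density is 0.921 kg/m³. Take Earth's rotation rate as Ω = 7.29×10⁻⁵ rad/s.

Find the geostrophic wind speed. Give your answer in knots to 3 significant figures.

Coriolis parameter at 35°S:
f = 2Ω sin φ = 2 × 7.29×10⁻⁵ × sin 35° = 8.36×10⁻⁵ s⁻¹
Pressure gradient: |∂P/∂n| = 1400 Pa / 309000 m = 4.53×10⁻³ Pa/m
Geostrophic balance (pressure-gradient force = Coriolis force):
V_g = (1/(fρ)) |∂P/∂n| = 4.53×10⁻³ / (8.36×10⁻⁵ × 0.921) = 58.8 m/s
Converting: 58.8 m/s × 1.944 = 114 knots

114 knots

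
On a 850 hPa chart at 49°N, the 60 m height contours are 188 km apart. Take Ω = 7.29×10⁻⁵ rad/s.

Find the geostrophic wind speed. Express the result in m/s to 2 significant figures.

28 m/s

Coriolis parameter at 49°N:
f = 2Ω sin φ = 2 × 7.29×10⁻⁵ × sin 49° = 1.10×10⁻⁴ s⁻¹
Height gradient: |∂Z/∂n| = 60 m / 188000 m = 3.19×10⁻⁴
On a pressure surface, geostrophic balance gives V_g = (g/f)|∂Z/∂n|:
V_g = 9.81 × 3.19×10⁻⁴ / 1.10×10⁻⁴ = 28.5 m/s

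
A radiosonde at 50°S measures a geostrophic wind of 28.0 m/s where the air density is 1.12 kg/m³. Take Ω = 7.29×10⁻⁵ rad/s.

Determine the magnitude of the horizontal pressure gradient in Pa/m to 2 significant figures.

Coriolis parameter at 50°S:
f = 2Ω sin φ = 2 × 7.29×10⁻⁵ × sin 50° = 1.12×10⁻⁴ s⁻¹
Geostrophic balance rearranged: |∂P/∂n| = f ρ V_g
|∂P/∂n| = 1.12×10⁻⁴ × 1.12 × 28.0 = 3.50×10⁻³ Pa/m

3.5×10⁻³ Pa/m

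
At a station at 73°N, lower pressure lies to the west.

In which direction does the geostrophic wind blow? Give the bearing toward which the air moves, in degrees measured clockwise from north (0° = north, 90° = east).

000°

The pressure-gradient force points toward the west (bearing 270°).
Geostrophic balance: in the Northern Hemisphere the Coriolis force deflects motion to the right, so the geostrophic wind blows 90° to the right of the pressure-gradient force (low pressure on the left).
Rotating 270° by 90° clockwise gives 000° — the wind blows toward the north.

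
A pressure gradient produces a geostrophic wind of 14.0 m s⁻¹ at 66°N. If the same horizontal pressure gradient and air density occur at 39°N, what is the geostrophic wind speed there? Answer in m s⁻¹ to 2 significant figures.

With the same pressure gradient and density, V_g ∝ 1/f ∝ 1/sin φ.
V₂ = V₁ · sin φ₁ / sin φ₂ = 14.0 × sin 66° / sin 39°
V₂ = 14.0 × 0.9135/0.6293 = 20 m s⁻¹

20 m s⁻¹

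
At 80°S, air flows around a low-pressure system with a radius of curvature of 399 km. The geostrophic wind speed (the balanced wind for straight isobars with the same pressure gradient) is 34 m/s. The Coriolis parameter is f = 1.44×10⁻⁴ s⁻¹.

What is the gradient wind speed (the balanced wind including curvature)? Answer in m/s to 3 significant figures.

24.0 m/s

Around a low, centrifugal force acts outward with Coriolis, so pressure-gradient force balances both:
(1/ρ)|∂P/∂n| = fV + V²/R  →  V² + fR·V − fR·V_g = 0
With fR = 1.44×10⁻⁴ × 399×10³ m = 57.5 m/s:
V = [−fR + √((fR)² + 4 fR V_g)]/2 = [−57.5 + √(57.5² + 4×57.5×34)]/2 = 24 m/s
Subgeostrophic (V < V_g = 34 m/s), as expected around a low.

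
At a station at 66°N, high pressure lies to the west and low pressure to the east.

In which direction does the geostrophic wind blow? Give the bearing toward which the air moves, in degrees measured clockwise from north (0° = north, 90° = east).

180°

The pressure-gradient force points toward the east (bearing 090°).
Geostrophic balance: in the Northern Hemisphere the Coriolis force deflects motion to the right, so the geostrophic wind blows 90° to the right of the pressure-gradient force (low pressure on the left).
Rotating 090° by 90° clockwise gives 180° — the wind blows toward the south.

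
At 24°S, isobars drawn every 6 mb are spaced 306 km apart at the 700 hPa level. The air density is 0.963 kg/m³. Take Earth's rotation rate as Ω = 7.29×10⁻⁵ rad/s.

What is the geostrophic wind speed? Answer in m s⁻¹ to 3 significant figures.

34.3 m s⁻¹

Coriolis parameter at 24°S:
f = 2Ω sin φ = 2 × 7.29×10⁻⁵ × sin 24° = 5.93×10⁻⁵ s⁻¹
Pressure gradient: |∂P/∂n| = 600 Pa / 306000 m = 1.96×10⁻³ Pa/m
Geostrophic balance (pressure-gradient force = Coriolis force):
V_g = (1/(fρ)) |∂P/∂n| = 1.96×10⁻³ / (5.93×10⁻⁵ × 0.963) = 34.3 m/s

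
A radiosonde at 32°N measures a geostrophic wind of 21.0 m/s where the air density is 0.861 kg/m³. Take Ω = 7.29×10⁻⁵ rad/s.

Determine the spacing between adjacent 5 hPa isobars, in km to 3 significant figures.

Coriolis parameter at 32°N:
f = 2Ω sin φ = 2 × 7.29×10⁻⁵ × sin 32° = 7.73×10⁻⁵ s⁻¹
Geostrophic balance rearranged: |∂P/∂n| = f ρ V_g
|∂P/∂n| = 7.73×10⁻⁵ × 0.861 × 21.0 = 1.40×10⁻³ Pa/m
Isobar spacing: Δn = ΔP/|∂P/∂n| = 500 Pa / 1.40×10⁻³ Pa/m = 357915 m ≈ 358 km

358 km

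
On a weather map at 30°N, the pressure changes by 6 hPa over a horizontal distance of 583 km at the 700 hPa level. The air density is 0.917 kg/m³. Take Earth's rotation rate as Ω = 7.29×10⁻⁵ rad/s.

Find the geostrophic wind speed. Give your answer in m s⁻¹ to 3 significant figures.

Coriolis parameter at 30°N:
f = 2Ω sin φ = 2 × 7.29×10⁻⁵ × sin 30° = 7.29×10⁻⁵ s⁻¹
Pressure gradient: |∂P/∂n| = 600 Pa / 583000 m = 1.03×10⁻³ Pa/m
Geostrophic balance (pressure-gradient force = Coriolis force):
V_g = (1/(fρ)) |∂P/∂n| = 1.03×10⁻³ / (7.29×10⁻⁵ × 0.917) = 15.4 m/s

15.4 m s⁻¹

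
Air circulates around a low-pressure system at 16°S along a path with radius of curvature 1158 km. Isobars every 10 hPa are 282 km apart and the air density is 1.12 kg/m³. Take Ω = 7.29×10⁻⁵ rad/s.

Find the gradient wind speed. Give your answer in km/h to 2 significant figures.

150 km/h

Coriolis parameter at 16°S:
f = 2Ω sin φ = 2 × 7.29×10⁻⁵ × sin 16° = 4.02×10⁻⁵ s⁻¹
Pressure gradient: |∂P/∂n| = 1000 Pa / 282000 m = 3.55×10⁻³ Pa/m
Geostrophic speed: V_g = |∂P/∂n|/(fρ) = 3.55×10⁻³/(4.02×10⁻⁵ × 1.12) = 78.8 m/s
Around a low, centrifugal force acts outward with Coriolis, so pressure-gradient force balances both:
(1/ρ)|∂P/∂n| = fV + V²/R  →  V² + fR·V − fR·V_g = 0
With fR = 4.02×10⁻⁵ × 1158×10³ m = 46.5 m/s:
V = [−fR + √((fR)² + 4 fR V_g)]/2 = [−46.5 + √(46.5² + 4×46.5×78.8)]/2 = 41.6 m/s
Subgeostrophic (V < V_g = 78.8 m/s), as expected around a low.
Converting: 41.6 m/s × 3.6 = 150 km/h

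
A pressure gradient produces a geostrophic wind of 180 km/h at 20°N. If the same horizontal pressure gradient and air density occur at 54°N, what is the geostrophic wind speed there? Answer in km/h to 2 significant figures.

76 km/h

With the same pressure gradient and density, V_g ∝ 1/f ∝ 1/sin φ.
V₂ = V₁ · sin φ₁ / sin φ₂ = 180 × sin 20° / sin 54°
V₂ = 180 × 0.3420/0.8090 = 76 km/h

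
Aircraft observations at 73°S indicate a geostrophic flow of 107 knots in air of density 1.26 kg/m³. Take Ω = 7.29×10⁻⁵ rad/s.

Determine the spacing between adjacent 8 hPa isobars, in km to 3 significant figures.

Coriolis parameter at 73°S:
f = 2Ω sin φ = 2 × 7.29×10⁻⁵ × sin 73° = 1.39×10⁻⁴ s⁻¹
Wind speed in SI: 107 knots = 55.0 m/s
Geostrophic balance rearranged: |∂P/∂n| = f ρ V_g
|∂P/∂n| = 1.39×10⁻⁴ × 1.26 × 55.0 = 9.67×10⁻³ Pa/m
Isobar spacing: Δn = ΔP/|∂P/∂n| = 800 Pa / 9.67×10⁻³ Pa/m = 82726 m ≈ 82.7 km

82.7 km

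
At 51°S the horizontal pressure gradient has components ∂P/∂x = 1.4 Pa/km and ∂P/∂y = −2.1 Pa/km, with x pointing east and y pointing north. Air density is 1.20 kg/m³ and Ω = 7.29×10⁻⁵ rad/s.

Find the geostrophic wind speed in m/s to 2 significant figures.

19 m/s

Coriolis parameter at 51°S:
f = 2Ω sin φ = 2 × 7.29×10⁻⁵ × sin 51° = 1.13×10⁻⁴ s⁻¹
In the Southern Hemisphere f is negative: f = −1.13×10⁻⁴ s⁻¹.
Component geostrophic relations (x east, y north):
u_g = −(1/(fρ)) ∂P/∂y,  v_g = (1/(fρ)) ∂P/∂x
u_g = −(−2.1×10⁻³)/(−1.13×10⁻⁴ × 1.20) = −15.4 m/s;  v_g = (1.4×10⁻³)/(−1.13×10⁻⁴ × 1.20) = −10.3 m/s
|V_g| = √(u_g² + v_g²) = 18.6 m/s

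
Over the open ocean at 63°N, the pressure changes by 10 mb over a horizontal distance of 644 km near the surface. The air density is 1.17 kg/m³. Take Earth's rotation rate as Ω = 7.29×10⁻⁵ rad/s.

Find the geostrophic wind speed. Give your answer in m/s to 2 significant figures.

Coriolis parameter at 63°N:
f = 2Ω sin φ = 2 × 7.29×10⁻⁵ × sin 63° = 1.30×10⁻⁴ s⁻¹
Pressure gradient: |∂P/∂n| = 1000 Pa / 644000 m = 1.55×10⁻³ Pa/m
Geostrophic balance (pressure-gradient force = Coriolis force):
V_g = (1/(fρ)) |∂P/∂n| = 1.55×10⁻³ / (1.30×10⁻⁴ × 1.17) = 10.2 m/s

10 m/s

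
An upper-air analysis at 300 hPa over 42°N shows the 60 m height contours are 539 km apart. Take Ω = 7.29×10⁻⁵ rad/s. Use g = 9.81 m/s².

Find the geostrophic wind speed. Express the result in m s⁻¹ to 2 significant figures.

11 m s⁻¹

Coriolis parameter at 42°N:
f = 2Ω sin φ = 2 × 7.29×10⁻⁵ × sin 42° = 9.76×10⁻⁵ s⁻¹
Height gradient: |∂Z/∂n| = 60 m / 539000 m = 1.11×10⁻⁴
On a pressure surface, geostrophic balance gives V_g = (g/f)|∂Z/∂n|:
V_g = 9.81 × 1.11×10⁻⁴ / 9.76×10⁻⁵ = 11.2 m/s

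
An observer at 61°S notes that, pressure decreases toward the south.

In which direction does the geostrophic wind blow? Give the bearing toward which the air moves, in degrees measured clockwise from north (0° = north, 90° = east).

090°

The pressure-gradient force points toward the south (bearing 180°).
Geostrophic balance: in the Southern Hemisphere the Coriolis force deflects motion to the left, so the geostrophic wind blows 90° to the left of the pressure-gradient force (low pressure on the right).
Rotating 180° by 90° counterclockwise gives 090° — the wind blows toward the east.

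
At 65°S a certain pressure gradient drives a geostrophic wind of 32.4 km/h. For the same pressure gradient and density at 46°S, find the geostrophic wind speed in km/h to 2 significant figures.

41 km/h

With the same pressure gradient and density, V_g ∝ 1/f ∝ 1/sin φ.
V₂ = V₁ · sin φ₁ / sin φ₂ = 32.4 × sin 65° / sin 46°
V₂ = 32.4 × 0.9063/0.7193 = 41 km/h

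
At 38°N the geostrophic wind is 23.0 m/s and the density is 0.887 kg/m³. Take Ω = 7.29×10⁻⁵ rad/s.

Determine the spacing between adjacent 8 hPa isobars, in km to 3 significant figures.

437 km

Coriolis parameter at 38°N:
f = 2Ω sin φ = 2 × 7.29×10⁻⁵ × sin 38° = 8.98×10⁻⁵ s⁻¹
Geostrophic balance rearranged: |∂P/∂n| = f ρ V_g
|∂P/∂n| = 8.98×10⁻⁵ × 0.887 × 23.0 = 1.83×10⁻³ Pa/m
Isobar spacing: Δn = ΔP/|∂P/∂n| = 800 Pa / 1.83×10⁻³ Pa/m = 436857 m ≈ 437 km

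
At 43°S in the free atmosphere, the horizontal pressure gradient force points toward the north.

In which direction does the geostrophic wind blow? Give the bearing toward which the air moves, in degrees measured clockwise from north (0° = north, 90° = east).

270°

The pressure-gradient force points toward the north (bearing 000°).
Geostrophic balance: in the Southern Hemisphere the Coriolis force deflects motion to the left, so the geostrophic wind blows 90° to the left of the pressure-gradient force (low pressure on the right).
Rotating 000° by 90° counterclockwise gives 270° — the wind blows toward the west.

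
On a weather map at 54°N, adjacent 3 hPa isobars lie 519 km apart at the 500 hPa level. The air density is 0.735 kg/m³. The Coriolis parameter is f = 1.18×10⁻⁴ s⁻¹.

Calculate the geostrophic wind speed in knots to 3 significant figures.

Pressure gradient: |∂P/∂n| = 300 Pa / 519000 m = 5.78×10⁻⁴ Pa/m
Geostrophic balance (pressure-gradient force = Coriolis force):
V_g = (1/(fρ)) |∂P/∂n| = 5.78×10⁻⁴ / (1.18×10⁻⁴ × 0.735) = 6.66 m/s
Converting: 6.66 m/s × 1.944 = 13.0 knots

13.0 knots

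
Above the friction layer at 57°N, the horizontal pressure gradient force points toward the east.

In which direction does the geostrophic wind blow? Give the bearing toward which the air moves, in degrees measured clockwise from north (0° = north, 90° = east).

180°

The pressure-gradient force points toward the east (bearing 090°).
Geostrophic balance: in the Northern Hemisphere the Coriolis force deflects motion to the right, so the geostrophic wind blows 90° to the right of the pressure-gradient force (low pressure on the left).
Rotating 090° by 90° clockwise gives 180° — the wind blows toward the south.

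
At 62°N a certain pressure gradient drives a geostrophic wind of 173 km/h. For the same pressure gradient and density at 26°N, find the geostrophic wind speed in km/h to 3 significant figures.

With the same pressure gradient and density, V_g ∝ 1/f ∝ 1/sin φ.
V₂ = V₁ · sin φ₁ / sin φ₂ = 173 × sin 62° / sin 26°
V₂ = 173 × 0.8829/0.4384 = 348 km/h

348 km/h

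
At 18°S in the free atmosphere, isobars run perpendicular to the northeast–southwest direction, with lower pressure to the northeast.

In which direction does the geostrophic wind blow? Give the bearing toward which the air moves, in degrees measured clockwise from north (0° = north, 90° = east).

The pressure-gradient force points toward the northeast (bearing 045°).
Geostrophic balance: in the Southern Hemisphere the Coriolis force deflects motion to the left, so the geostrophic wind blows 90° to the left of the pressure-gradient force (low pressure on the right).
Rotating 045° by 90° counterclockwise gives 315° — the wind blows toward the northwest.

315°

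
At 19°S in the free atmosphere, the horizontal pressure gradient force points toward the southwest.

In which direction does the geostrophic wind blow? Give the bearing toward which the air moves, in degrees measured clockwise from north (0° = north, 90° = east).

The pressure-gradient force points toward the southwest (bearing 225°).
Geostrophic balance: in the Southern Hemisphere the Coriolis force deflects motion to the left, so the geostrophic wind blows 90° to the left of the pressure-gradient force (low pressure on the right).
Rotating 225° by 90° counterclockwise gives 135° — the wind blows toward the southeast.

135°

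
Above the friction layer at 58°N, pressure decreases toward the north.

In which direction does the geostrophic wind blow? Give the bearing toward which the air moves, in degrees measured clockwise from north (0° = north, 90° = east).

The pressure-gradient force points toward the north (bearing 000°).
Geostrophic balance: in the Northern Hemisphere the Coriolis force deflects motion to the right, so the geostrophic wind blows 90° to the right of the pressure-gradient force (low pressure on the left).
Rotating 000° by 90° clockwise gives 090° — the wind blows toward the east.

090°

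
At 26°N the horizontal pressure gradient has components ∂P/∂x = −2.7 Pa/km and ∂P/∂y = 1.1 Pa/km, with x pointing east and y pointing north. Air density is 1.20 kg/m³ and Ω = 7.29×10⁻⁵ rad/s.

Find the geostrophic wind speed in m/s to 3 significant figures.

Coriolis parameter at 26°N:
f = 2Ω sin φ = 2 × 7.29×10⁻⁵ × sin 26° = 6.39×10⁻⁵ s⁻¹
Component geostrophic relations (x east, y north):
u_g = −(1/(fρ)) ∂P/∂y,  v_g = (1/(fρ)) ∂P/∂x
u_g = −(1.1×10⁻³)/(6.39×10⁻⁵ × 1.20) = −14.3 m/s;  v_g = (−2.7×10⁻³)/(6.39×10⁻⁵ × 1.20) = −35.2 m/s
|V_g| = √(u_g² + v_g²) = 38.0 m/s

38.0 m/s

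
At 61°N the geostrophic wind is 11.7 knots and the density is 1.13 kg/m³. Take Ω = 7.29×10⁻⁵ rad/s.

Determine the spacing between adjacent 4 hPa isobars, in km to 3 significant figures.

461 km

Coriolis parameter at 61°N:
f = 2Ω sin φ = 2 × 7.29×10⁻⁵ × sin 61° = 1.28×10⁻⁴ s⁻¹
Wind speed in SI: 11.7 knots = 6.02 m/s
Geostrophic balance rearranged: |∂P/∂n| = f ρ V_g
|∂P/∂n| = 1.28×10⁻⁴ × 1.13 × 6.02 = 8.67×10⁻⁴ Pa/m
Isobar spacing: Δn = ΔP/|∂P/∂n| = 400 Pa / 8.67×10⁻⁴ Pa/m = 461191 m ≈ 461 km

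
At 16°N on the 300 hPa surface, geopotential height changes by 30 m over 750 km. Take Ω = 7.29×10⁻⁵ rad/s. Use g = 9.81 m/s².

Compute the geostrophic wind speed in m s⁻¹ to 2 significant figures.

Coriolis parameter at 16°N:
f = 2Ω sin φ = 2 × 7.29×10⁻⁵ × sin 16° = 4.02×10⁻⁵ s⁻¹
Height gradient: |∂Z/∂n| = 30 m / 750000 m = 4.00×10⁻⁵
On a pressure surface, geostrophic balance gives V_g = (g/f)|∂Z/∂n|:
V_g = 9.81 × 4.00×10⁻⁵ / 4.02×10⁻⁵ = 9.76 m/s

9.8 m s⁻¹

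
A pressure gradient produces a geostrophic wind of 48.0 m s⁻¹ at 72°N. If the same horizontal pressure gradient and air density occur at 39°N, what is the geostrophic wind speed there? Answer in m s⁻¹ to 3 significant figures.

With the same pressure gradient and density, V_g ∝ 1/f ∝ 1/sin φ.
V₂ = V₁ · sin φ₁ / sin φ₂ = 48.0 × sin 72° / sin 39°
V₂ = 48.0 × 0.9511/0.6293 = 72.5 m s⁻¹

72.5 m s⁻¹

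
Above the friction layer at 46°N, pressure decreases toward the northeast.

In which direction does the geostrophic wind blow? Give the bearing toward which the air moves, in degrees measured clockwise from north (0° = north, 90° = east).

135°

The pressure-gradient force points toward the northeast (bearing 045°).
Geostrophic balance: in the Northern Hemisphere the Coriolis force deflects motion to the right, so the geostrophic wind blows 90° to the right of the pressure-gradient force (low pressure on the left).
Rotating 045° by 90° clockwise gives 135° — the wind blows toward the southeast.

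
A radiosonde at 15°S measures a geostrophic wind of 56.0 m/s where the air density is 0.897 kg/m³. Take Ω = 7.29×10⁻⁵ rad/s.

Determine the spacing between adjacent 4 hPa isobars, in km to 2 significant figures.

210 km

Coriolis parameter at 15°S:
f = 2Ω sin φ = 2 × 7.29×10⁻⁵ × sin 15° = 3.77×10⁻⁵ s⁻¹
Geostrophic balance rearranged: |∂P/∂n| = f ρ V_g
|∂P/∂n| = 3.77×10⁻⁵ × 0.897 × 56.0 = 1.90×10⁻³ Pa/m
Isobar spacing: Δn = ΔP/|∂P/∂n| = 400 Pa / 1.90×10⁻³ Pa/m = 211021 m ≈ 210 km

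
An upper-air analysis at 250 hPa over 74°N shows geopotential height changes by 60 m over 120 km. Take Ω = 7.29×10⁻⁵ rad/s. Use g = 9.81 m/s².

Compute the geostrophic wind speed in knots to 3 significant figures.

68.0 knots

Coriolis parameter at 74°N:
f = 2Ω sin φ = 2 × 7.29×10⁻⁵ × sin 74° = 1.40×10⁻⁴ s⁻¹
Height gradient: |∂Z/∂n| = 60 m / 120000 m = 5.00×10⁻⁴
On a pressure surface, geostrophic balance gives V_g = (g/f)|∂Z/∂n|:
V_g = 9.81 × 5.00×10⁻⁴ / 1.40×10⁻⁴ = 35.0 m/s
Converting: 35.0 m/s × 1.944 = 68.0 knots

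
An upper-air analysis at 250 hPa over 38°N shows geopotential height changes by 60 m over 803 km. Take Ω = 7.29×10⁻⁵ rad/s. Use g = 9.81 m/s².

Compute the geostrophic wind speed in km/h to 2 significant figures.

Coriolis parameter at 38°N:
f = 2Ω sin φ = 2 × 7.29×10⁻⁵ × sin 38° = 8.98×10⁻⁵ s⁻¹
Height gradient: |∂Z/∂n| = 60 m / 803000 m = 7.47×10⁻⁵
On a pressure surface, geostrophic balance gives V_g = (g/f)|∂Z/∂n|:
V_g = 9.81 × 7.47×10⁻⁵ / 8.98×10⁻⁵ = 8.17 m/s
Converting: 8.17 m/s × 3.6 = 29 km/h

29 km/h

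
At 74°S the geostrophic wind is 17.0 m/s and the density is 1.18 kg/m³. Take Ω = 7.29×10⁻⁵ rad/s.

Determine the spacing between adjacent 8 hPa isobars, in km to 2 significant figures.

280 km

Coriolis parameter at 74°S:
f = 2Ω sin φ = 2 × 7.29×10⁻⁵ × sin 74° = 1.40×10⁻⁴ s⁻¹
Geostrophic balance rearranged: |∂P/∂n| = f ρ V_g
|∂P/∂n| = 1.40×10⁻⁴ × 1.18 × 17.0 = 2.81×10⁻³ Pa/m
Isobar spacing: Δn = ΔP/|∂P/∂n| = 800 Pa / 2.81×10⁻³ Pa/m = 284551 m ≈ 280 km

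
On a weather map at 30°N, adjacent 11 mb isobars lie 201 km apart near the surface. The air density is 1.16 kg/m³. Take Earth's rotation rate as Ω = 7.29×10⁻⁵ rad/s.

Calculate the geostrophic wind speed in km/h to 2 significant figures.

230 km/h

Coriolis parameter at 30°N:
f = 2Ω sin φ = 2 × 7.29×10⁻⁵ × sin 30° = 7.29×10⁻⁵ s⁻¹
Pressure gradient: |∂P/∂n| = 1100 Pa / 201000 m = 5.47×10⁻³ Pa/m
Geostrophic balance (pressure-gradient force = Coriolis force):
V_g = (1/(fρ)) |∂P/∂n| = 5.47×10⁻³ / (7.29×10⁻⁵ × 1.16) = 64.7 m/s
Converting: 64.7 m/s × 3.6 = 230 km/h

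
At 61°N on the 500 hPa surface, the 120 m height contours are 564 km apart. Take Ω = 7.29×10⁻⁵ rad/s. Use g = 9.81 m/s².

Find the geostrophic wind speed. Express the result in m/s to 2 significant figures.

16 m/s

Coriolis parameter at 61°N:
f = 2Ω sin φ = 2 × 7.29×10⁻⁵ × sin 61° = 1.28×10⁻⁴ s⁻¹
Height gradient: |∂Z/∂n| = 120 m / 564000 m = 2.13×10⁻⁴
On a pressure surface, geostrophic balance gives V_g = (g/f)|∂Z/∂n|:
V_g = 9.81 × 2.13×10⁻⁴ / 1.28×10⁻⁴ = 16.4 m/s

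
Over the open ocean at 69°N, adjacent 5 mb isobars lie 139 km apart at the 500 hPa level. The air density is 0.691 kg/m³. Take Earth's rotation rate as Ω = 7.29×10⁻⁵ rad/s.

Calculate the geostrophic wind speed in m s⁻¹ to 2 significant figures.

38 m s⁻¹

Coriolis parameter at 69°N:
f = 2Ω sin φ = 2 × 7.29×10⁻⁵ × sin 69° = 1.36×10⁻⁴ s⁻¹
Pressure gradient: |∂P/∂n| = 500 Pa / 139000 m = 3.60×10⁻³ Pa/m
Geostrophic balance (pressure-gradient force = Coriolis force):
V_g = (1/(fρ)) |∂P/∂n| = 3.60×10⁻³ / (1.36×10⁻⁴ × 0.691) = 38.2 m/s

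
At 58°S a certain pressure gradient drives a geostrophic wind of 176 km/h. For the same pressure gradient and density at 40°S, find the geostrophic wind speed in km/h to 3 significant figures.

232 km/h

With the same pressure gradient and density, V_g ∝ 1/f ∝ 1/sin φ.
V₂ = V₁ · sin φ₁ / sin φ₂ = 176 × sin 58° / sin 40°
V₂ = 176 × 0.8480/0.6428 = 232 km/h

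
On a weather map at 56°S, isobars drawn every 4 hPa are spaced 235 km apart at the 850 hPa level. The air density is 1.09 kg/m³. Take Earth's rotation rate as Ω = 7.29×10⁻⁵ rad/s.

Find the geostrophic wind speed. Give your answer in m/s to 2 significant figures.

13 m/s

Coriolis parameter at 56°S:
f = 2Ω sin φ = 2 × 7.29×10⁻⁵ × sin 56° = 1.21×10⁻⁴ s⁻¹
Pressure gradient: |∂P/∂n| = 400 Pa / 235000 m = 1.70×10⁻³ Pa/m
Geostrophic balance (pressure-gradient force = Coriolis force):
V_g = (1/(fρ)) |∂P/∂n| = 1.70×10⁻³ / (1.21×10⁻⁴ × 1.09) = 12.9 m/s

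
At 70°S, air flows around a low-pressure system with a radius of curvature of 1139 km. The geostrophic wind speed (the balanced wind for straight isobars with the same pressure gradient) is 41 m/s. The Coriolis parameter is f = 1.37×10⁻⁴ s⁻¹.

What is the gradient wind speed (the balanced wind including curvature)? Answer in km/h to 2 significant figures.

Around a low, centrifugal force acts outward with Coriolis, so pressure-gradient force balances both:
(1/ρ)|∂P/∂n| = fV + V²/R  →  V² + fR·V − fR·V_g = 0
With fR = 1.37×10⁻⁴ × 1139×10³ m = 156 m/s:
V = [−fR + √((fR)² + 4 fR V_g)]/2 = [−156 + √(156² + 4×156×41)]/2 = 33.7 m/s
Subgeostrophic (V < V_g = 41 m/s), as expected around a low.
Converting: 33.7 m/s × 3.6 = 120 km/h

120 km/h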